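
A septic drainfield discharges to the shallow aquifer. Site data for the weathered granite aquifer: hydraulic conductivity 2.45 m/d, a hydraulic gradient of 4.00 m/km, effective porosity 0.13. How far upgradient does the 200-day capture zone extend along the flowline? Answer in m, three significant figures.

15.1 m

q = Ki = 2.45 × 0.0040 = 0.009800 m/d
Average linear velocity = 0.009800 / 0.13 = 0.07538 m/d
L = v × T = 0.07538 × 200 = 15.08 m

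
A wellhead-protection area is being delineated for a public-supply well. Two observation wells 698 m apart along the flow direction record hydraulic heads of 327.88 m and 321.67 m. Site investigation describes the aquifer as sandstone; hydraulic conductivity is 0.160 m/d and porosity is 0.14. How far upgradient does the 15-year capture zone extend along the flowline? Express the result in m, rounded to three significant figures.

55.7 m

Hydraulic gradient i = (327.88 − 321.67) / 698 = 6.21 / 698 = 0.008897
Darcy flux q = K·i = 0.160 × 0.008897 = 0.001423 m/d
v_s = q/n_e = 0.001423/0.14 = 0.01017 m/d
T = 15 yr × 365 = 5475 d
L = v × T = 0.01017 × 5475 = 55.67 m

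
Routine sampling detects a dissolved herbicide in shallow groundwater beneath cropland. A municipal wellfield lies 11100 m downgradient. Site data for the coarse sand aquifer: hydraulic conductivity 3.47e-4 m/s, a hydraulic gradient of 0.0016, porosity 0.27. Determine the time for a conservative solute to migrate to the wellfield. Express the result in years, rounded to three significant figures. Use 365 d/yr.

K = 3.47e-4 m/s × 86400 s/d = 29.98 m/d
Specific discharge q = 29.98 × 0.0016 = 0.04797 m/d
Average linear velocity = 0.04797 / 0.27 = 0.1777 m/d
t = L / v = 11100 / 0.1777 = 62480 d
   = 62480 / 365 = 171 yr

171 years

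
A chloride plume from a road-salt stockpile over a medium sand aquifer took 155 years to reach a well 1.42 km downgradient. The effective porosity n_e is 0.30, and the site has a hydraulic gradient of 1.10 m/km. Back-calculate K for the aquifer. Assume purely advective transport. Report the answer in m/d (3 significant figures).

t = 155 years = 56580 d
L = 1.42 km = 1420 m
v = L / t = 1420 / 56580 = 0.02510 m/d
K = v · n / i = 0.02510 × 0.30 / 0.0011 = 6.85 m/d

6.85 m/d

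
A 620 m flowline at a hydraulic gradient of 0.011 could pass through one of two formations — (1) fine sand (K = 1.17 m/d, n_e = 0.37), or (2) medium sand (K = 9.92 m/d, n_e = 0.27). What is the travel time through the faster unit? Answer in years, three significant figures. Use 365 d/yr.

4.20 years

Unit 1 (fine sand): v = 1.17×0.011/0.37 = 0.03478 m/d, t = 620/0.03478 = 17820 d
Unit 2 (medium sand): v = 9.92×0.011/0.27 = 0.4041 m/d, t = 620/0.4041 = 1534 d
Faster: 1534 d / 365 = 4.20 yr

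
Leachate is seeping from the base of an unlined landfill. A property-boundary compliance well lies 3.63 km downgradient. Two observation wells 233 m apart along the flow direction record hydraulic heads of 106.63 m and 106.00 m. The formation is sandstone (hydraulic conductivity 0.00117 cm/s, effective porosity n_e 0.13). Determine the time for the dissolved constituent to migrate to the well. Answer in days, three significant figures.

Hydraulic gradient i = (106.63 − 106.00) / 233 = 0.63 / 233 = 0.002704
K = 0.00117 cm/s × 864 = 1.011 m/d
Specific discharge q = 1.011 × 0.002704 = 0.002733 m/d
Seepage velocity v = q / n = 0.002733 / 0.13 = 0.02103 m/d
L = 3.63 km = 3630 m
t = L / v = 3630 / 0.02103 = 172600 d

173000 days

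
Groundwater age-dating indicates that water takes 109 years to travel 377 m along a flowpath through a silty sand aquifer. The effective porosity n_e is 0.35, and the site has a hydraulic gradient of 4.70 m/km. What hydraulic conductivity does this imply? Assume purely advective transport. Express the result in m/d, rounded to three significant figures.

0.706 m/d

t = 109 years = 39790 d
v = L / t = 377 / 39790 = 0.009476 m/d
K = v · n / i = 0.009476 × 0.35 / 0.0047 = 0.706 m/d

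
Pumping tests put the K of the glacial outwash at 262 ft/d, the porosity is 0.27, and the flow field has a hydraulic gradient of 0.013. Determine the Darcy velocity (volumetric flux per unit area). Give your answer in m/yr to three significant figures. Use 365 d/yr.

379 m/yr

K = 262 ft/d × 0.3048 = 79.86 m/d
Specific discharge q = 79.86 × 0.013 = 1.038 m/d
   = 1.038 × 365 = 379 m/yr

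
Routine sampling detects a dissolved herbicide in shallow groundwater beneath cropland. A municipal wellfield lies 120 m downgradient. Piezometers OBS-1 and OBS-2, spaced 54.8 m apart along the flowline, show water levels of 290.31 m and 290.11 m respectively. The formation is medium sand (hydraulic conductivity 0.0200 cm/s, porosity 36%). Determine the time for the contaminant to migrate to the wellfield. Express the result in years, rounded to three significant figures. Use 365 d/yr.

1.88 years

Hydraulic gradient i = (290.31 − 290.11) / 54.8 = 0.20 / 54.8 = 0.003650
K = 0.0200 cm/s × 864 = 17.28 m/d
Darcy flux q = K·i = 17.28 × 0.003650 = 0.06307 m/d
Average linear velocity = 0.06307 / 0.36 = 0.1752 m/d
t = L / v = 120 / 0.1752 = 685.0 d
   = 685.0 / 365 = 1.88 yr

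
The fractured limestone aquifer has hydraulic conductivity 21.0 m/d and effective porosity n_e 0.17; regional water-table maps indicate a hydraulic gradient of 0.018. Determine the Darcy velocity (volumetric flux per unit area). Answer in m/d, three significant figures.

0.378 m/d

q = Ki = 21.0 × 0.018 = 0.3780 m/d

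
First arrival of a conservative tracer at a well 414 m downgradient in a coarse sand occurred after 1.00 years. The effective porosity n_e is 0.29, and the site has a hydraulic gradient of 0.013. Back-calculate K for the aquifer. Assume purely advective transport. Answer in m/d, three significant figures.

25.3 m/d

t = 1.00 years = 365.0 d
v = L / t = 414 / 365.0 = 1.134 m/d
K = v · n / i = 1.134 × 0.29 / 0.013 = 25.3 m/d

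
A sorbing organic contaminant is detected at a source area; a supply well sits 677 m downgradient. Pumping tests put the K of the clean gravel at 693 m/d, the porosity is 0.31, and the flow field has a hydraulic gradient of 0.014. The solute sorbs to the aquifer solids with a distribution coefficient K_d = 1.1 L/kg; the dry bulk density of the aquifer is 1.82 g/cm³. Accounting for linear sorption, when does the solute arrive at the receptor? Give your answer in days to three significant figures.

161 days

Specific discharge q = 693 × 0.014 = 9.702 m/d
Seepage velocity v = q / n = 9.702 / 0.31 = 31.30 m/d
Retardation R = 1 + ρ_b·K_d/n = 1 + 1.82×1.1/0.31 = 7.458
Contaminant velocity v_c = v/R = 31.30/7.458 = 4.196 m/d
t = L/v_c = 677/4.196 = 161.3 d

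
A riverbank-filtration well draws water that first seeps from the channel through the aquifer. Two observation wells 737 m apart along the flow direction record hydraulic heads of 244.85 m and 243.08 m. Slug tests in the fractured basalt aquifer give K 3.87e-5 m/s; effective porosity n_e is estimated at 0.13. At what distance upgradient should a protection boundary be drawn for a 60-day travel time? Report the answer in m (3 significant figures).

3.71 m

Hydraulic gradient i = (244.85 − 243.08) / 737 = 1.77 / 737 = 0.002402
K = 3.87e-5 m/s × 86400 s/d = 3.344 m/d
Specific discharge q = 3.344 × 0.002402 = 0.008030 m/d
v = Ki/n = 3.344·0.002402/0.13 = 0.06177 m/d
L = v × T = 0.06177 × 60 = 3.706 m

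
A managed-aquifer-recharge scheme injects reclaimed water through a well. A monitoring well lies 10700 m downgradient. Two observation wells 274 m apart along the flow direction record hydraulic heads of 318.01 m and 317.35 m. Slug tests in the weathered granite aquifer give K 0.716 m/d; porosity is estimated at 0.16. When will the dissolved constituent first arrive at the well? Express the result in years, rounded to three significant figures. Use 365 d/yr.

Hydraulic gradient i = (318.01 − 317.35) / 274 = 0.66 / 274 = 0.002409
Darcy flux q = K·i = 0.716 × 0.002409 = 0.001725 m/d
Average linear velocity = 0.001725 / 0.16 = 0.01078 m/d
t = L / v = 10700 / 0.01078 = 992700 d
   = 992700 / 365 = 2720 yr

2720 years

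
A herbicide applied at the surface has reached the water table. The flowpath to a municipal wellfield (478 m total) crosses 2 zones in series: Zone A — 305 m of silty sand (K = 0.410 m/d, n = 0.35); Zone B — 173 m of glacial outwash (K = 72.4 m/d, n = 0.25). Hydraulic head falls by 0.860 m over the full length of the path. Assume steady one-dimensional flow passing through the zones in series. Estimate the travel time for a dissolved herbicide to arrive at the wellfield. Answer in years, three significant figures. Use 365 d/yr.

357 years

Continuity: the same q passes through each zone, so ΔH = q·Σ(L_j/K_j) — the zones act as resistances in series.
Σ(L/K) = 305/0.410 + 173/72.4 = 743.9 + 2.390 = 746.3 d
q = ΔH / Σ(L/K) = 0.860 / 746.3 = 0.001152 m/d (same in every zone)
Zone A: v = q/n = 0.001152/0.35 = 0.003292 m/d → t_A = 305/0.003292 = 92640 d
Zone B: v = q/n = 0.001152/0.25 = 0.004609 m/d → t_B = 173/0.004609 = 37530 d
Total t = 92640 + 37530 = 130200 d
   = 130200 / 365 = 357 yr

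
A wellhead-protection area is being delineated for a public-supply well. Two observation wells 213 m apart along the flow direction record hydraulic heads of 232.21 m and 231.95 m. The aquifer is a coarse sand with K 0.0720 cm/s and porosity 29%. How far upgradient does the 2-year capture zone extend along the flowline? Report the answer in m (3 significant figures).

Hydraulic gradient i = (232.21 − 231.95) / 213 = 0.26 / 213 = 0.001221
K = 0.0720 cm/s × 864 = 62.21 m/d
Darcy flux q = K·i = 62.21 × 0.001221 = 0.07593 m/d
v_s = q/n_e = 0.07593/0.29 = 0.2618 m/d
T = 2 yr × 365 = 730 d
L = v × T = 0.2618 × 730 = 191.1 m

191 m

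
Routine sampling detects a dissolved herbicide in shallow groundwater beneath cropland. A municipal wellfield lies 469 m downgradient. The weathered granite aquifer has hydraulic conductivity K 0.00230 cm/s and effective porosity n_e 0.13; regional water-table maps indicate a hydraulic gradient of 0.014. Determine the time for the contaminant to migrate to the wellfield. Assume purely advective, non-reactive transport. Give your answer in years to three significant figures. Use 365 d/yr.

K = 0.00230 cm/s × 864 = 1.987 m/d
Specific discharge q = 1.987 × 0.014 = 0.02782 m/d
v = Ki/n = 1.987·0.014/0.13 = 0.2140 m/d
t = L / v = 469 / 0.2140 = 2192 d
   = 2192 / 365 = 6.00 yr

6.00 years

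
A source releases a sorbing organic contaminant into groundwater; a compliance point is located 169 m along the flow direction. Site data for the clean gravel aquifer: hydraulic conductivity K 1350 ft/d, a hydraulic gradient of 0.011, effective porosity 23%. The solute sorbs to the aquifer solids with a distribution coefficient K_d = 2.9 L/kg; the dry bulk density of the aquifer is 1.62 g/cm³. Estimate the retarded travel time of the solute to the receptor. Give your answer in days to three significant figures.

K = 1350 ft/d × 0.3048 = 411.5 m/d
Specific discharge q = 411.5 × 0.011 = 4.526 m/d
Average linear velocity = 4.526 / 0.23 = 19.68 m/d
Retardation R = 1 + ρ_b·K_d/n = 1 + 1.62×2.9/0.23 = 21.43
Contaminant velocity v_c = v/R = 19.68/21.43 = 0.9185 m/d
t = L/v_c = 169/0.9185 = 184.0 d

184 days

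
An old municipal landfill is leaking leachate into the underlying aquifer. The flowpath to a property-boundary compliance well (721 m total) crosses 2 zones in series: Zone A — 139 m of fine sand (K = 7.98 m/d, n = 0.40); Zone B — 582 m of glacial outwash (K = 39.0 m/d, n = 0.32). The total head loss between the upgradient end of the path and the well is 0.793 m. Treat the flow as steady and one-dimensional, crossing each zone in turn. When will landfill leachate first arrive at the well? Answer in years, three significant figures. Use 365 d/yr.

27.0 years

Continuity: the same q passes through each zone, so ΔH = q·Σ(L_j/K_j) — the zones act as resistances in series.
Σ(L/K) = 139/7.98 + 582/39.0 = 17.42 + 14.92 = 32.34 d
q = ΔH / Σ(L/K) = 0.793 / 32.34 = 0.02452 m/d (same in every zone)
Zone A: v = q/n = 0.02452/0.40 = 0.06130 m/d → t_A = 139/0.06130 = 2268 d
Zone B: v = q/n = 0.02452/0.32 = 0.07662 m/d → t_B = 582/0.07662 = 7596 d
Total t = 2268 + 7596 = 9863 d
   = 9863 / 365 = 27.0 yr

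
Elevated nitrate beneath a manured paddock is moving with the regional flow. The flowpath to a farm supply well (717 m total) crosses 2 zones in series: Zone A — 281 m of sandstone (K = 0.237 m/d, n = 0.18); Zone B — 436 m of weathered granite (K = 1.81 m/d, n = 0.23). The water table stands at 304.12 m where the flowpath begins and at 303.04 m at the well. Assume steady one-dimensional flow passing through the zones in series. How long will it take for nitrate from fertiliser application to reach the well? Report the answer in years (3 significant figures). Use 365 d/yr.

Total head drop ΔH = 304.12 − 303.04 = 1.08 m
Steady 1-D flow in series ⇒ the Darcy flux q is identical in every zone and the zone head losses add (resistances L/K in series).
Σ(L/K) = 281/0.237 + 436/1.81 = 1186 + 240.9 = 1427 d
q = ΔH / Σ(L/K) = 1.08 / 1427 = 7.571e-4 m/d (same in every zone)
Zone A: v = q/n = 7.571e-4/0.18 = 0.004206 m/d → t_A = 281/0.004206 = 66810 d
Zone B: v = q/n = 7.571e-4/0.23 = 0.003292 m/d → t_B = 436/0.003292 = 132500 d
Total t = 66810 + 132500 = 199300 d
   = 199300 / 365 = 546 yr

546 years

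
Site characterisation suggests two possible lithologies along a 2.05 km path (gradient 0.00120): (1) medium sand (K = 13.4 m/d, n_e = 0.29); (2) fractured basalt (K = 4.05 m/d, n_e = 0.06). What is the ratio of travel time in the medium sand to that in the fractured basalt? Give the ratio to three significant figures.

1.46

Unit 1 (medium sand): v = 13.4×0.0012/0.29 = 0.05545 m/d, t = 2050/0.05545 = 36970 d
Unit 2 (fractured basalt): v = 4.05×0.0012/0.06 = 0.08100 m/d, t = 2050/0.08100 = 25310 d
t(medium sand) / t(fractured basalt) = 36970/25310 = 1.46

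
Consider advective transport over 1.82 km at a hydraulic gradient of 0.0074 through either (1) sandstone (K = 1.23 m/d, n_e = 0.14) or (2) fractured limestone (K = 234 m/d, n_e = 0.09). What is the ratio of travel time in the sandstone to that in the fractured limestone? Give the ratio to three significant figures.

Unit 1 (sandstone): v = 1.23×0.0074/0.14 = 0.06501 m/d, t = 1820/0.06501 = 27990 d
Unit 2 (fractured limestone): v = 234×0.0074/0.09 = 19.24 m/d, t = 1820/19.24 = 94.59 d
t(sandstone) / t(fractured limestone) = 27990/94.59 = 296

296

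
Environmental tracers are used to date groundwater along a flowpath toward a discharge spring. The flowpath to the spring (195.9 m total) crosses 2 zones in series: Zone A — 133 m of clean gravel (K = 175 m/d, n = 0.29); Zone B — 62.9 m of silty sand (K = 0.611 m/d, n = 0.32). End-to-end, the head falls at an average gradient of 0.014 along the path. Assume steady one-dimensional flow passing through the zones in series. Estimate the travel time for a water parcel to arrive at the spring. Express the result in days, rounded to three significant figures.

Continuity: the same q passes through each zone, so ΔH = q·Σ(L_j/K_j) — the zones act as resistances in series.
Σ(L/K) = 133/175 + 62.9/0.611 = 0.7600 + 102.9 = 103.7 d
K_eq = L_total / Σ(L/K) = 195.9 / 103.7 = 1.889 m/d
q = K_eq · i = 1.889 × 0.014 = 0.02645 m/d (same in every zone)
Zone A: v = q/n = 0.02645/0.29 = 0.09119 m/d → t_A = 133/0.09119 = 1458 d
Zone B: v = q/n = 0.02645/0.32 = 0.08264 m/d → t_B = 62.9/0.08264 = 761.1 d
Total t = 1458 + 761.1 = 2220 d

2220 days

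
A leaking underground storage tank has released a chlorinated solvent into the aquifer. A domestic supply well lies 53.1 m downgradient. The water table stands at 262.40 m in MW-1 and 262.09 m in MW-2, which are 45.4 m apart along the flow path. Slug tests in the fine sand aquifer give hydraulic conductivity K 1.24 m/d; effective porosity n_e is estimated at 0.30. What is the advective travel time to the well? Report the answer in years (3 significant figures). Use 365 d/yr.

5.15 years

Hydraulic gradient i = (262.40 − 262.09) / 45.4 = 0.31 / 45.4 = 0.006828
Specific discharge q = 1.24 × 0.006828 = 0.008467 m/d
Average linear velocity = 0.008467 / 0.30 = 0.02822 m/d
t = L / v = 53.1 / 0.02822 = 1881 d
   = 1881 / 365 = 5.15 yr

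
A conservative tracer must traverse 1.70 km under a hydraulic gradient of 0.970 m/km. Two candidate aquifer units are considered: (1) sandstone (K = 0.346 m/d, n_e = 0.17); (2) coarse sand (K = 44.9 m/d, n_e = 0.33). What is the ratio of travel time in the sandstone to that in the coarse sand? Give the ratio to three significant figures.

Unit 1 (sandstone): v = 0.346×9.7e-4/0.17 = 0.001974 m/d, t = 1700/0.001974 = 861100 d
Unit 2 (coarse sand): v = 44.9×9.7e-4/0.33 = 0.1320 m/d, t = 1700/0.1320 = 12880 d
t(sandstone) / t(coarse sand) = 861100/12880 = 66.9

66.9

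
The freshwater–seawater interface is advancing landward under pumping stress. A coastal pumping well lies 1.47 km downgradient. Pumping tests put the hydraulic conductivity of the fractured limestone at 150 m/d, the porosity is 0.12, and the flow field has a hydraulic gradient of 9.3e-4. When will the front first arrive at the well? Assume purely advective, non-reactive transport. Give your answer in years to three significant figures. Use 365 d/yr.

Specific discharge q = 150 × 9.3e-4 = 0.1395 m/d
v_s = q/n_e = 0.1395/0.12 = 1.163 m/d
L = 1.47 km = 1470 m
t = L / v = 1470 / 1.163 = 1265 d
   = 1265 / 365 = 3.46 yr

3.46 years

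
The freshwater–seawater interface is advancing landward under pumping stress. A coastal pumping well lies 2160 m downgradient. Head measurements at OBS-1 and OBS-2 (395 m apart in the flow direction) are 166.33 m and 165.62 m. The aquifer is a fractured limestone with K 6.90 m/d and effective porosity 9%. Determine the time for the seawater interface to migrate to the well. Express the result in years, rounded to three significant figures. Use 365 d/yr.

Hydraulic gradient i = (166.33 − 165.62) / 395 = 0.71 / 395 = 0.001797
Darcy flux q = K·i = 6.90 × 0.001797 = 0.01240 m/d
v = Ki/n = 6.90·0.001797/0.09 = 0.1378 m/d
t = L / v = 2160 / 0.1378 = 15670 d
   = 15670 / 365 = 42.9 yr

42.9 years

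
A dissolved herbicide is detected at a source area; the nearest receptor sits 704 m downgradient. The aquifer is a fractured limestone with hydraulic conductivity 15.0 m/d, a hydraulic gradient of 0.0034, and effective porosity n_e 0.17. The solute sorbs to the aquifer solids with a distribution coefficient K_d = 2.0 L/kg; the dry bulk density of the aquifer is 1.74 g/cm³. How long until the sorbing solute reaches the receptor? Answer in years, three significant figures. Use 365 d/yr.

Specific discharge q = 15.0 × 0.0034 = 0.05100 m/d
v = Ki/n = 15.0·0.0034/0.17 = 0.3000 m/d
Retardation R = 1 + ρ_b·K_d/n = 1 + 1.74×2.0/0.17 = 21.47
Contaminant velocity v_c = v/R = 0.3000/21.47 = 0.01397 m/d
t = L/v_c = 704/0.01397 = 50380 d
   = 50380/365 = 138 yr

138 years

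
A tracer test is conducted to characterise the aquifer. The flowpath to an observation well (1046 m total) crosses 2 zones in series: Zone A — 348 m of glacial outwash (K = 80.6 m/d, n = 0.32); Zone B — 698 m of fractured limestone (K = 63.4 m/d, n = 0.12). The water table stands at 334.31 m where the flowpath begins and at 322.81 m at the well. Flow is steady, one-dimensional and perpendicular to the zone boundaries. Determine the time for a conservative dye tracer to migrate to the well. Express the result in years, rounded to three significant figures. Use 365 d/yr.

Total head drop ΔH = 334.31 − 322.81 = 11.50 m
Steady 1-D flow in series ⇒ the Darcy flux q is identical in every zone and the zone head losses add (resistances L/K in series).
Σ(L/K) = 348/80.6 + 698/63.4 = 4.318 + 11.01 = 15.33 d
q = ΔH / Σ(L/K) = 11.50 / 15.33 = 0.7503 m/d (same in every zone)
Zone A: v = q/n = 0.7503/0.32 = 2.345 m/d → t_A = 348/2.345 = 148.4 d
Zone B: v = q/n = 0.7503/0.12 = 6.253 m/d → t_B = 698/6.253 = 111.6 d
Total t = 148.4 + 111.6 = 260.1 d
   = 260.1 / 365 = 0.712 yr

0.712 years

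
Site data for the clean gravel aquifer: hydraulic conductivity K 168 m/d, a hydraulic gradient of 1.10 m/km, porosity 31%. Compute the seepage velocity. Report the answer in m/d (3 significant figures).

0.596 m/d

Darcy flux q = K·i = 168 × 0.0011 = 0.1848 m/d
v = Ki/n = 168·0.0011/0.31 = 0.5961 m/d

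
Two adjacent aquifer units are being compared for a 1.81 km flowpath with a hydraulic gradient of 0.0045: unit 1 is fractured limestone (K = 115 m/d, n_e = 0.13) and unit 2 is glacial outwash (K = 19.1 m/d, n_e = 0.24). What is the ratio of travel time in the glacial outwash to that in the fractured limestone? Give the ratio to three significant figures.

11.1

Unit 1 (fractured limestone): v = 115×0.0045/0.13 = 3.981 m/d, t = 1810/3.981 = 454.7 d
Unit 2 (glacial outwash): v = 19.1×0.0045/0.24 = 0.3581 m/d, t = 1810/0.3581 = 5054 d
t(glacial outwash) / t(fractured limestone) = 5054/454.7 = 11.1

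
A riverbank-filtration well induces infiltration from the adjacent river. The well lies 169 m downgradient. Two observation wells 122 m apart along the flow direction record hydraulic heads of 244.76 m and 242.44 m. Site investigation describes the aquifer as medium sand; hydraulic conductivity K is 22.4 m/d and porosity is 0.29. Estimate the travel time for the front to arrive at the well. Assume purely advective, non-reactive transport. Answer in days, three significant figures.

115 days

Hydraulic gradient i = (244.76 − 242.44) / 122 = 2.32 / 122 = 0.01902
Darcy flux q = K·i = 22.4 × 0.01902 = 0.4260 m/d
v = Ki/n = 22.4·0.01902/0.29 = 1.469 m/d
t = L / v = 169 / 1.469 = 115.1 d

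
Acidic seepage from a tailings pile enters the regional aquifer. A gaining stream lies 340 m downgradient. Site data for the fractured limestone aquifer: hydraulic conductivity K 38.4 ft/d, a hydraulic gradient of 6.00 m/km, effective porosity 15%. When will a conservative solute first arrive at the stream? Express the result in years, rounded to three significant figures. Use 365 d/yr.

K = 38.4 ft/d × 0.3048 = 11.70 m/d
Darcy flux q = K·i = 11.70 × 0.0060 = 0.07023 m/d
v = Ki/n = 11.70·0.0060/0.15 = 0.4682 m/d
t = L / v = 340 / 0.4682 = 726.2 d
   = 726.2 / 365 = 1.99 yr

1.99 years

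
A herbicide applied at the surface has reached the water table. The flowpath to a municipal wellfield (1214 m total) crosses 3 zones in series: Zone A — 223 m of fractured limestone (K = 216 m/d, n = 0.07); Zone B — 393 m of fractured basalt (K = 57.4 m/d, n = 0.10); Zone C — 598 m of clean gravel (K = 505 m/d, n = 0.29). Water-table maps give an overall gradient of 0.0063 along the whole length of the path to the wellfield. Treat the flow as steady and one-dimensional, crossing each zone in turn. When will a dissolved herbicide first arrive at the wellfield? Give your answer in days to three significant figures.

Continuity: the same q passes through each zone, so ΔH = q·Σ(L_j/K_j) — the zones act as resistances in series.
Σ(L/K) = 223/216 + 393/57.4 + 598/505 = 1.032 + 6.847 + 1.184 = 9.063 d
K_eq = L_total / Σ(L/K) = 1214 / 9.063 = 133.9 m/d
q = K_eq · i = 133.9 × 0.0063 = 0.8439 m/d (same in every zone)
Zone A: v = q/n = 0.8439/0.07 = 12.06 m/d → t_A = 223/12.06 = 18.50 d
Zone B: v = q/n = 0.8439/0.10 = 8.439 m/d → t_B = 393/8.439 = 46.57 d
Zone C: v = q/n = 0.8439/0.29 = 2.910 m/d → t_C = 598/2.910 = 205.5 d
Total t = 18.50 + 46.57 + 205.5 = 270.6 d

271 days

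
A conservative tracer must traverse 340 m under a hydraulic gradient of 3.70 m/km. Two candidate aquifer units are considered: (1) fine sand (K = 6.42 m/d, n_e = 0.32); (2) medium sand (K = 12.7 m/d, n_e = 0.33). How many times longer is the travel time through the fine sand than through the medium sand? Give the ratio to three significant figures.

Unit 1 (fine sand): v = 6.42×0.0037/0.32 = 0.07423 m/d, t = 340/0.07423 = 4580 d
Unit 2 (medium sand): v = 12.7×0.0037/0.33 = 0.1424 m/d, t = 340/0.1424 = 2388 d
t(fine sand) / t(medium sand) = 4580/2388 = 1.92

1.92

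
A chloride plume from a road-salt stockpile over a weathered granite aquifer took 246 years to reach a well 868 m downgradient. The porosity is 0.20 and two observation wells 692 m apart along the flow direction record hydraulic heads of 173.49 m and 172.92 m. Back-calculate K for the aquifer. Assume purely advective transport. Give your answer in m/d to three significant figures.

2.35 m/d

Hydraulic gradient i = (173.49 − 172.92) / 692 = 0.57 / 692 = 8.237e-4
t = 246 years = 89790 d
v = L / t = 868 / 89790 = 0.009667 m/d
K = v · n / i = 0.009667 × 0.20 / 8.237e-4 = 2.35 m/d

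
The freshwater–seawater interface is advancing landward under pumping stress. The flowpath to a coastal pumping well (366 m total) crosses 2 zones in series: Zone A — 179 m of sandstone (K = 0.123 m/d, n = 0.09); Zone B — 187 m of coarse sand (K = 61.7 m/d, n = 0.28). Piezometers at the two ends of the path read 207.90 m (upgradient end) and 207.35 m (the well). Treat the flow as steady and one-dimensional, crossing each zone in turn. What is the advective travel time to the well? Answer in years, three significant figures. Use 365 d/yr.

497 years

Total head drop ΔH = 207.90 − 207.35 = 0.55 m
Continuity: the same q passes through each zone, so ΔH = q·Σ(L_j/K_j) — the zones act as resistances in series.
Σ(L/K) = 179/0.123 + 187/61.7 = 1455 + 3.031 = 1458 d
q = ΔH / Σ(L/K) = 0.55 / 1458 = 3.771e-4 m/d (same in every zone)
Zone A: v = q/n = 3.771e-4/0.09 = 0.004191 m/d → t_A = 179/0.004191 = 42720 d
Zone B: v = q/n = 3.771e-4/0.28 = 0.001347 m/d → t_B = 187/0.001347 = 138800 d
Total t = 42720 + 138800 = 181500 d
   = 181500 / 365 = 497 yr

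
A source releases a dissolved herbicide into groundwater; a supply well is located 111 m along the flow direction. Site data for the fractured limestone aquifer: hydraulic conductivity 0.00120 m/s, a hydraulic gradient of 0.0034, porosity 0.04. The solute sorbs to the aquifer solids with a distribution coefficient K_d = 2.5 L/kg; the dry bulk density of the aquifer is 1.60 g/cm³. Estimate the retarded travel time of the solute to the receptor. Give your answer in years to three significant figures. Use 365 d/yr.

3.49 years

K = 0.00120 m/s × 86400 s/d = 103.7 m/d
Darcy flux q = K·i = 103.7 × 0.0034 = 0.3525 m/d
v = Ki/n = 103.7·0.0034/0.04 = 8.813 m/d
Retardation R = 1 + ρ_b·K_d/n = 1 + 1.60×2.5/0.04 = 101.0
Contaminant velocity v_c = v/R = 8.813/101.0 = 0.08726 m/d
t = L/v_c = 111/0.08726 = 1272 d
   = 1272/365 = 3.49 yr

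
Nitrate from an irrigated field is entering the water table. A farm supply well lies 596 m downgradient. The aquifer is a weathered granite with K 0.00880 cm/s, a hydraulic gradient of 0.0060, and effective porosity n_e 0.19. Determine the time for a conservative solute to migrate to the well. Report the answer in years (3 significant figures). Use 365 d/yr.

6.80 years

K = 0.00880 cm/s × 864 = 7.603 m/d
q = Ki = 7.603 × 0.0060 = 0.04562 m/d
v_s = q/n_e = 0.04562/0.19 = 0.2401 m/d
t = L / v = 596 / 0.2401 = 2482 d
   = 2482 / 365 = 6.80 yr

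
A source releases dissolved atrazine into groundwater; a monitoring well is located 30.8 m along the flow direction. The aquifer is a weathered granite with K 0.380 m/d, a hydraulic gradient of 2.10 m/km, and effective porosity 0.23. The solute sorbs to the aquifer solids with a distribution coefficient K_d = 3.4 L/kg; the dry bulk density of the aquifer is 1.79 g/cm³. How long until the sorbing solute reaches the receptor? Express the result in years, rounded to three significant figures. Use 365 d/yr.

668 years

q = Ki = 0.380 × 0.0021 = 7.980e-4 m/d
v_s = q/n_e = 7.980e-4/0.23 = 0.003470 m/d
Retardation R = 1 + ρ_b·K_d/n = 1 + 1.79×3.4/0.23 = 27.46
Contaminant velocity v_c = v/R = 0.003470/27.46 = 1.263e-4 m/d
t = L/v_c = 30.8/1.263e-4 = 243800 d
   = 243800/365 = 668 yr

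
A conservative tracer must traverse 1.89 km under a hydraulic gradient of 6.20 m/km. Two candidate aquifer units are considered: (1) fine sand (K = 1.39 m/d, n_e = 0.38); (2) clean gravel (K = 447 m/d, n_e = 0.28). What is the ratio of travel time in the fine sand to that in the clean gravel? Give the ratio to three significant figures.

Unit 1 (fine sand): v = 1.39×0.0062/0.38 = 0.02268 m/d, t = 1890/0.02268 = 83340 d
Unit 2 (clean gravel): v = 447×0.0062/0.28 = 9.898 m/d, t = 1890/9.898 = 191.0 d
t(fine sand) / t(clean gravel) = 83340/191.0 = 436

436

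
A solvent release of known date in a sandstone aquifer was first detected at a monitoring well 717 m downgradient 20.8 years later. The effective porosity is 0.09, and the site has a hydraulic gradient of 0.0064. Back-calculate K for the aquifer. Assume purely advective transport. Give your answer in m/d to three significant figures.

t = 20.8 years = 7592 d
v = L / t = 717 / 7592 = 0.09444 m/d
K = v · n / i = 0.09444 × 0.09 / 0.0064 = 1.33 m/d

1.33 m/d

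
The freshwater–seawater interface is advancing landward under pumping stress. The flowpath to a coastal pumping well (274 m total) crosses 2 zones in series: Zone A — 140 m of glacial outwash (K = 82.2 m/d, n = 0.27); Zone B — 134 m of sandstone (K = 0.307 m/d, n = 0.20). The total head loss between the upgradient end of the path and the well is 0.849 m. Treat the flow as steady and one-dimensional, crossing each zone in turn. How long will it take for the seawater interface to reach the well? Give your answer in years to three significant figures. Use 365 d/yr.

91.3 years

Continuity: the same q passes through each zone, so ΔH = q·Σ(L_j/K_j) — the zones act as resistances in series.
Σ(L/K) = 140/82.2 + 134/0.307 = 1.703 + 436.5 = 438.2 d
q = ΔH / Σ(L/K) = 0.849 / 438.2 = 0.001938 m/d (same in every zone)
Zone A: v = q/n = 0.001938/0.27 = 0.007176 m/d → t_A = 140/0.007176 = 19510 d
Zone B: v = q/n = 0.001938/0.20 = 0.009688 m/d → t_B = 134/0.009688 = 13830 d
Total t = 19510 + 13830 = 33340 d
   = 33340 / 365 = 91.3 yr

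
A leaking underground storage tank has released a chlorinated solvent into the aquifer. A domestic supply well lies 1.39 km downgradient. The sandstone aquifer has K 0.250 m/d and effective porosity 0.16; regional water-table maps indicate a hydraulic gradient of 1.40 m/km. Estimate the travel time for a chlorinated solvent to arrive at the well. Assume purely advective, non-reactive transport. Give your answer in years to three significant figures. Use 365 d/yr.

Darcy flux q = K·i = 0.250 × 0.0014 = 3.500e-4 m/d
Average linear velocity = 3.500e-4 / 0.16 = 0.002187 m/d
L = 1.39 km = 1390 m
t = L / v = 1390 / 0.002187 = 635400 d
   = 635400 / 365 = 1740 yr

1740 years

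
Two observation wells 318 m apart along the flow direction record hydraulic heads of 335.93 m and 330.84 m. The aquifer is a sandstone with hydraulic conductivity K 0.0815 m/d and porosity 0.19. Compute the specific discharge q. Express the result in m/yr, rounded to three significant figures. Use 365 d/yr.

0.476 m/yr

Hydraulic gradient i = (335.93 − 330.84) / 318 = 5.09 / 318 = 0.01601
q = Ki = 0.0815 × 0.01601 = 0.001305 m/d
   = 0.001305 × 365 = 0.476 m/yr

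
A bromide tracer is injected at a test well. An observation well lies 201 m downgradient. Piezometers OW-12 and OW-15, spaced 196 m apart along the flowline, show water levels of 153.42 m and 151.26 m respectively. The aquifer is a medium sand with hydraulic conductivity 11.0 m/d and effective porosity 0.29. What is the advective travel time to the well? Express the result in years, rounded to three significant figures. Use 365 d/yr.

1.32 years

Hydraulic gradient i = (153.42 − 151.26) / 196 = 2.16 / 196 = 0.01102
Darcy flux q = K·i = 11.0 × 0.01102 = 0.1212 m/d
v_s = q/n_e = 0.1212/0.29 = 0.4180 m/d
t = L / v = 201 / 0.4180 = 480.8 d
   = 480.8 / 365 = 1.32 yr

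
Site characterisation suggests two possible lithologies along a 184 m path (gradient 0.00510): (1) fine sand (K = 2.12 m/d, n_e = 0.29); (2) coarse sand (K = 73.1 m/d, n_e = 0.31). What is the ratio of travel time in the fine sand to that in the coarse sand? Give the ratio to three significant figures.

Unit 1 (fine sand): v = 2.12×0.0051/0.29 = 0.03728 m/d, t = 184/0.03728 = 4935 d
Unit 2 (coarse sand): v = 73.1×0.0051/0.31 = 1.203 m/d, t = 184/1.203 = 153.0 d
t(fine sand) / t(coarse sand) = 4935/153.0 = 32.3

32.3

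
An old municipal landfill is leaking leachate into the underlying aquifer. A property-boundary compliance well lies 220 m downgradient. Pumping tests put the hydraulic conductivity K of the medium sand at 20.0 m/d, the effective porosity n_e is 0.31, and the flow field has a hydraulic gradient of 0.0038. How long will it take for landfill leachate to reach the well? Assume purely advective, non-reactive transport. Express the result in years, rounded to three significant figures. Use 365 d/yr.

q = Ki = 20.0 × 0.0038 = 0.07600 m/d
Average linear velocity = 0.07600 / 0.31 = 0.2452 m/d
t = L / v = 220 / 0.2452 = 897.4 d
   = 897.4 / 365 = 2.46 yr

2.46 years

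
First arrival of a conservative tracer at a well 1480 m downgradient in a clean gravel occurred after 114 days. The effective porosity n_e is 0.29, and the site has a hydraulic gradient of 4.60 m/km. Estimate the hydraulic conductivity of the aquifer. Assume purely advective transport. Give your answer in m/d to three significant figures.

v = L / t = 1480 / 114 = 12.98 m/d
K = v · n / i = 12.98 × 0.29 / 0.0046 = 818 m/d

818 m/d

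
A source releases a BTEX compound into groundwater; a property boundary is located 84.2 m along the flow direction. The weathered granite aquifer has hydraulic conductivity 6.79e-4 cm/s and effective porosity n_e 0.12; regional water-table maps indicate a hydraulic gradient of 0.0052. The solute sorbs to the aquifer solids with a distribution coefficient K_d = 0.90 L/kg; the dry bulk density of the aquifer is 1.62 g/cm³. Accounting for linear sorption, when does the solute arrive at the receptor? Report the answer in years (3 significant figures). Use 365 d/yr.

119 years

K = 6.79e-4 cm/s × 864 = 0.5867 m/d
Specific discharge q = 0.5867 × 0.0052 = 0.003051 m/d
v_s = q/n_e = 0.003051/0.12 = 0.02542 m/d
Retardation R = 1 + ρ_b·K_d/n = 1 + 1.62×0.90/0.12 = 13.15
Contaminant velocity v_c = v/R = 0.02542/13.15 = 0.001933 m/d
t = L/v_c = 84.2/0.001933 = 43550 d
   = 43550/365 = 119 yr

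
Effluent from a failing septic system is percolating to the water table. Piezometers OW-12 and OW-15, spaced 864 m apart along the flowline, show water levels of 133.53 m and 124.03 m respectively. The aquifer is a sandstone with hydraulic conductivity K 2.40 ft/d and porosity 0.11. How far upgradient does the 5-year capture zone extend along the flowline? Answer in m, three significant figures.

Hydraulic gradient i = (133.53 − 124.03) / 864 = 9.50 / 864 = 0.01100
K = 2.40 ft/d × 0.3048 = 0.7315 m/d
Specific discharge q = 0.7315 × 0.01100 = 0.008043 m/d
v = Ki/n = 0.7315·0.01100/0.11 = 0.07312 m/d
T = 5 yr × 365 = 1825 d
L = v × T = 0.07312 × 1825 = 133.4 m

133 m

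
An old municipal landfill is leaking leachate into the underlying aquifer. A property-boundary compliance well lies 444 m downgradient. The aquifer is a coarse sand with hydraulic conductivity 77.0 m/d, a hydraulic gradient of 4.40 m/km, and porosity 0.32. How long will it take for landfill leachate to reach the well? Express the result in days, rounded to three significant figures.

419 days

q = Ki = 77.0 × 0.0044 = 0.3388 m/d
Average linear velocity = 0.3388 / 0.32 = 1.059 m/d
t = L / v = 444 / 1.059 = 419.4 d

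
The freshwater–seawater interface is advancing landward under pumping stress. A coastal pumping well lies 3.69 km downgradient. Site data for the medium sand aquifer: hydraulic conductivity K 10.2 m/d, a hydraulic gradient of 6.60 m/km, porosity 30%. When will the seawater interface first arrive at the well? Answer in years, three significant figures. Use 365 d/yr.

45.1 years

Specific discharge q = 10.2 × 0.0066 = 0.06732 m/d
Average linear velocity = 0.06732 / 0.30 = 0.2244 m/d
L = 3.69 km = 3690 m
t = L / v = 3690 / 0.2244 = 16440 d
   = 16440 / 365 = 45.1 yr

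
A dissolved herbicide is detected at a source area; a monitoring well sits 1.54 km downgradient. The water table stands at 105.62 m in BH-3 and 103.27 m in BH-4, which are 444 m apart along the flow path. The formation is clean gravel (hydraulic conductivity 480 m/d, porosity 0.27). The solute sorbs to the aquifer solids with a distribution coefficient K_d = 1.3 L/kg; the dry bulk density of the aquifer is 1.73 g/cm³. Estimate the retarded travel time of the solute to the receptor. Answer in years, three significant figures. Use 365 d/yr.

4.18 years

Hydraulic gradient i = (105.62 − 103.27) / 444 = 2.35 / 444 = 0.005293
q = Ki = 480 × 0.005293 = 2.541 m/d
v = Ki/n = 480·0.005293/0.27 = 9.409 m/d
Retardation R = 1 + ρ_b·K_d/n = 1 + 1.73×1.3/0.27 = 9.330
Contaminant velocity v_c = v/R = 9.409/9.330 = 1.009 m/d
L = 1.54 km = 1540 m
t = L/v_c = 1540/1.009 = 1527 d
   = 1527/365 = 4.18 yr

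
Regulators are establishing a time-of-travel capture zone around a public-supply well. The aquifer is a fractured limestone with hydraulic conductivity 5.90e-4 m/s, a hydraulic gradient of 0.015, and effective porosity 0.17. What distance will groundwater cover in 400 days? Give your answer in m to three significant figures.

K = 5.90e-4 m/s × 86400 s/d = 50.98 m/d
Darcy flux q = K·i = 50.98 × 0.015 = 0.7646 m/d
v = Ki/n = 50.98·0.015/0.17 = 4.498 m/d
L = v × T = 4.498 × 400 = 1799 m

1800 m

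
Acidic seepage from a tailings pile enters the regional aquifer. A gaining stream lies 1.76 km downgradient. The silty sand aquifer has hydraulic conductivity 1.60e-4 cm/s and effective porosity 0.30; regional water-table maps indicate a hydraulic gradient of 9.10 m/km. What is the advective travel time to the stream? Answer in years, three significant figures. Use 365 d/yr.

1150 years

K = 1.60e-4 cm/s × 864 = 0.1382 m/d
q = Ki = 0.1382 × 0.0091 = 0.001258 m/d
Average linear velocity = 0.001258 / 0.30 = 0.004193 m/d
L = 1.76 km = 1760 m
t = L / v = 1760 / 0.004193 = 419700 d
   = 419700 / 365 = 1150 yr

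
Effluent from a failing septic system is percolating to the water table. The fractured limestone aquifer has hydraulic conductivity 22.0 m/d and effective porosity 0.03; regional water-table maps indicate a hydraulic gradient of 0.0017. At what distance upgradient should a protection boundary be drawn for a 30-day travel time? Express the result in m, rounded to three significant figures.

q = Ki = 22.0 × 0.0017 = 0.03740 m/d
Seepage velocity v = q / n = 0.03740 / 0.03 = 1.247 m/d
L = v × T = 1.247 × 30 = 37.40 m

37.4 m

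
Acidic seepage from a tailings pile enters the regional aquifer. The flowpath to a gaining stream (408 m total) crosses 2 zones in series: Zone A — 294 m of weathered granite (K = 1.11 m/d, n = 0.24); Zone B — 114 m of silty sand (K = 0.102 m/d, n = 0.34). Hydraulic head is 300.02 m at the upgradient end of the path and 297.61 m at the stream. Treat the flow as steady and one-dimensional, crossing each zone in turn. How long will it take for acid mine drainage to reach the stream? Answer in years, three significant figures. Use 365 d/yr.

172 years

Total head drop ΔH = 300.02 − 297.61 = 2.41 m
Continuity: the same q passes through each zone, so ΔH = q·Σ(L_j/K_j) — the zones act as resistances in series.
Σ(L/K) = 294/1.11 + 114/0.102 = 264.9 + 1118 = 1383 d
q = ΔH / Σ(L/K) = 2.41 / 1383 = 0.001743 m/d (same in every zone)
Zone A: v = q/n = 0.001743/0.24 = 0.007263 m/d → t_A = 294/0.007263 = 40480 d
Zone B: v = q/n = 0.001743/0.34 = 0.005127 m/d → t_B = 114/0.005127 = 22230 d
Total t = 40480 + 22230 = 62710 d
   = 62710 / 365 = 172 yr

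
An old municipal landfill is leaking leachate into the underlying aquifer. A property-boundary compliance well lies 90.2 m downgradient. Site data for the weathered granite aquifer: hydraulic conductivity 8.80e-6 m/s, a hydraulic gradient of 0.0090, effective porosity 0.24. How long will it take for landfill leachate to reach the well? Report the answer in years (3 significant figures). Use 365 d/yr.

K = 8.80e-6 m/s × 86400 s/d = 0.7603 m/d
Darcy flux q = K·i = 0.7603 × 0.0090 = 0.006843 m/d
Seepage velocity v = q / n = 0.006843 / 0.24 = 0.02851 m/d
t = L / v = 90.2 / 0.02851 = 3164 d
   = 3164 / 365 = 8.67 yr

8.67 years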